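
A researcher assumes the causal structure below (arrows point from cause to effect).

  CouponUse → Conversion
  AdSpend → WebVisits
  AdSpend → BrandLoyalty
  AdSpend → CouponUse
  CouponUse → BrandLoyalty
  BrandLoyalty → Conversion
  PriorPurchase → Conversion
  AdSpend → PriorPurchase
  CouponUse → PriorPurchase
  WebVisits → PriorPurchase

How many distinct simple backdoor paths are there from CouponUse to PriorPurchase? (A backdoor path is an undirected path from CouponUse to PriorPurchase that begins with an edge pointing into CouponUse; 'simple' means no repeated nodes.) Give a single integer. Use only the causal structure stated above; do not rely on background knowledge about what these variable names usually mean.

A backdoor path from CouponUse to PriorPurchase is any simple undirected path whose first edge points into CouponUse (i.e. leaves CouponUse via a parent).
Parents of CouponUse: {AdSpend}.
Enumerating:
  P1: CouponUse <- AdSpend -> WebVisits -> PriorPurchase
  P2: CouponUse <- AdSpend -> PriorPurchase
  P3: CouponUse <- AdSpend -> BrandLoyalty -> Conversion <- PriorPurchase
That exhausts the simple backdoor paths. Count: 3.

3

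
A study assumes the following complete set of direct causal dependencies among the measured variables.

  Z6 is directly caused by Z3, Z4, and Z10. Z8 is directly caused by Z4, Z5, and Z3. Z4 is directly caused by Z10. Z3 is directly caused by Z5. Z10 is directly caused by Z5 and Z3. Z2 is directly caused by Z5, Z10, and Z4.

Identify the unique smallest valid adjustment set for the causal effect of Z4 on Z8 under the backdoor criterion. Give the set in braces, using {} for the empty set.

{Z10}

Variables eligible for adjustment (non-descendants of Z4, excluding Z4 and Z8): {Z10, Z3, Z5}.
Backdoor paths from Z4 to Z8:
  P1: Z4 <- Z10 <- Z5 -> Z3 -> Z8
  P2: Z4 <- Z10 <- Z5 -> Z8
  P3: Z4 <- Z10 <- Z3 <- Z5 -> Z8
  P4: Z4 <- Z10 <- Z3 -> Z8
  P5: Z4 <- Z10 -> Z2 <- Z5 -> Z3 -> Z8
  P6: Z4 <- Z10 -> Z2 <- Z5 -> Z8
  P7: Z4 <- Z10 -> Z6 <- Z3 <- Z5 -> Z8
  P8: Z4 <- Z10 -> Z6 <- Z3 -> Z8
The empty set is not sufficient: P1 (Z4 <- Z10 <- Z5 -> Z3 -> Z8) has no collider blocking it and no conditioned non-collider, so it is open.
Try {Z10}:
  P1: blocked at chain node Z10 ∈ conditioning set.
  P2: blocked at chain node Z10 ∈ conditioning set.
  P3: blocked at chain node Z10 ∈ conditioning set.
  P4: blocked at chain node Z10 ∈ conditioning set.
  P5: blocked at fork node Z10 ∈ conditioning set.
  P6: blocked at fork node Z10 ∈ conditioning set.
  P7: blocked at fork node Z10 ∈ conditioning set.
  P8: blocked at fork node Z10 ∈ conditioning set.
{Z10} contains no descendant of Z4 and blocks every backdoor path.
No other singleton works — e.g. {Z5} leaves P4 open — so {Z10} is the unique smallest valid adjustment set.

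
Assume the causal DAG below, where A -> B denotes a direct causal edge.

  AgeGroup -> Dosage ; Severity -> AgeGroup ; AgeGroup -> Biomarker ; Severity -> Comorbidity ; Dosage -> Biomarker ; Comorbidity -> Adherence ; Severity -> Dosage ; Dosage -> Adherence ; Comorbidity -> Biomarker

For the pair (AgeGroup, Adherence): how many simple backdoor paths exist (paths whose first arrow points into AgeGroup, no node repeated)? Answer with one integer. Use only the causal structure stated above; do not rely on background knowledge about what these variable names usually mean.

A backdoor path from AgeGroup to Adherence is any simple undirected path whose first edge points into AgeGroup (i.e. leaves AgeGroup via a parent).
Parents of AgeGroup: {Severity}.
Enumerating:
  P1: AgeGroup <- Severity -> Comorbidity -> Biomarker <- Dosage -> Adherence
  P2: AgeGroup <- Severity -> Comorbidity -> Adherence
  P3: AgeGroup <- Severity -> Dosage -> Biomarker <- Comorbidity -> Adherence
  P4: AgeGroup <- Severity -> Dosage -> Adherence
That exhausts the simple backdoor paths. Count: 4.

4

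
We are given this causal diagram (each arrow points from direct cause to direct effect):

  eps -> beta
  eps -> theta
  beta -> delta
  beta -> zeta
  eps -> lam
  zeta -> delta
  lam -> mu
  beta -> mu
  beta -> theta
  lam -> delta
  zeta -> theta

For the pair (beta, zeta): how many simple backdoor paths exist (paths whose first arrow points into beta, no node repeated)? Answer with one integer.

A backdoor path from beta to zeta is any simple undirected path whose first edge points into beta (i.e. leaves beta via a parent).
Parents of beta: {eps}.
Enumerating:
  P1: beta <- eps -> theta <- zeta
  P2: beta <- eps -> lam -> delta <- zeta
That exhausts the simple backdoor paths. Count: 2.

2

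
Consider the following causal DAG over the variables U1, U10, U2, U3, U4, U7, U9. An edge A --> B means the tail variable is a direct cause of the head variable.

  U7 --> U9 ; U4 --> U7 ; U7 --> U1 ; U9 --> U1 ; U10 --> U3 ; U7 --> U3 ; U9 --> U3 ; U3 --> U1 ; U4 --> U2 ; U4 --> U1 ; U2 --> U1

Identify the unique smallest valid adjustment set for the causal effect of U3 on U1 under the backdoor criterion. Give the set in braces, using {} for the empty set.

{U7, U9}

Variables eligible for adjustment (non-descendants of U3, excluding U3 and U1): {U10, U2, U4, U7, U9}.
Backdoor paths from U3 to U1:
  P1: U3 <- U7 <- U4 -> U2 -> U1
  P2: U3 <- U7 <- U4 -> U1
  P3: U3 <- U7 -> U9 -> U1
  P4: U3 <- U7 -> U1
  P5: U3 <- U9 <- U7 <- U4 -> U2 -> U1
  P6: U3 <- U9 <- U7 <- U4 -> U1
  P7: U3 <- U9 <- U7 -> U1
  P8: U3 <- U9 -> U1
The empty set is not sufficient: P1 (U3 <- U7 <- U4 -> U2 -> U1) has no collider blocking it and no conditioned non-collider, so it is open.
Try {U7, U9}:
  P1: blocked at chain node U7 ∈ conditioning set.
  P2: blocked at chain node U7 ∈ conditioning set.
  P3: blocked at fork node U7 ∈ conditioning set.
  P4: blocked at fork node U7 ∈ conditioning set.
  P5: blocked at chain node U9 ∈ conditioning set.
  P6: blocked at chain node U9 ∈ conditioning set.
  P7: blocked at chain node U9 ∈ conditioning set.
  P8: blocked at fork node U9 ∈ conditioning set.
{U7, U9} contains no descendant of U3 and blocks every backdoor path.
Every element of {U7, U9} is needed (dropping U7 leaves P1 open; dropping U9 leaves P8 open), so no proper subset is valid.
Among all size-2 subsets of the eligible variables, only {U7, U9} blocks every backdoor path, so it is the unique smallest valid adjustment set.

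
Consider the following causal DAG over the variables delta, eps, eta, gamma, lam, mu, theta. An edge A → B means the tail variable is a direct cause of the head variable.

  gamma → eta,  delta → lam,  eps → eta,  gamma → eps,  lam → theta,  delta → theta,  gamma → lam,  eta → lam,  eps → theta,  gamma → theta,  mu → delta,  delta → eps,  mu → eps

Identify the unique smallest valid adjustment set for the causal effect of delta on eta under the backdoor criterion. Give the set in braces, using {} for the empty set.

Variables eligible for adjustment (non-descendants of delta, excluding delta and eta): {gamma, mu}.
Backdoor paths from delta to eta:
  P1: delta <- mu -> eps <- gamma -> eta
  P2: delta <- mu -> eps <- gamma -> lam <- eta
  P3: delta <- mu -> eps <- gamma -> theta <- lam <- eta
  P4: delta <- mu -> eps -> eta
  P5: delta <- mu -> eps -> theta <- gamma -> eta
  P6: delta <- mu -> eps -> theta <- gamma -> lam <- eta
  P7: delta <- mu -> eps -> theta <- lam <- gamma -> eta
  P8: delta <- mu -> eps -> theta <- lam <- eta
The empty set is not sufficient: P4 (delta <- mu -> eps -> eta) has no collider blocking it and no conditioned non-collider, so it is open.
Try {mu}:
  P1: blocked at fork node mu ∈ conditioning set.
  P2: blocked at fork node mu ∈ conditioning set.
  P3: blocked at fork node mu ∈ conditioning set.
  P4: blocked at fork node mu ∈ conditioning set.
  P5: blocked at fork node mu ∈ conditioning set.
  P6: blocked at fork node mu ∈ conditioning set.
  P7: blocked at fork node mu ∈ conditioning set.
  P8: blocked at fork node mu ∈ conditioning set.
{mu} contains no descendant of delta and blocks every backdoor path.
No other singleton works — e.g. {gamma} leaves P4 open — so {mu} is the unique smallest valid adjustment set.

{mu}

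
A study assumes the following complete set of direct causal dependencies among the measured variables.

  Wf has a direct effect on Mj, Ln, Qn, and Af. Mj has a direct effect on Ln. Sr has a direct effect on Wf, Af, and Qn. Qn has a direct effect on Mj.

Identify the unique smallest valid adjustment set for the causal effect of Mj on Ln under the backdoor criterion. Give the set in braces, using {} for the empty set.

Variables eligible for adjustment (non-descendants of Mj, excluding Mj and Ln): {Af, Qn, Sr, Wf}.
Backdoor paths from Mj to Ln:
  P1: Mj <- Wf -> Ln
  P2: Mj <- Qn <- Sr -> Wf -> Ln
  P3: Mj <- Qn <- Sr -> Af <- Wf -> Ln
  P4: Mj <- Qn <- Wf -> Ln
The empty set is not sufficient: P1 (Mj <- Wf -> Ln) has no collider blocking it and no conditioned non-collider, so it is open.
Try {Wf}:
  P1: blocked at fork node Wf ∈ conditioning set.
  P2: blocked at chain node Wf ∈ conditioning set.
  P3: blocked at collider Af (neither it nor any descendant is in the conditioning set).
  P4: blocked at fork node Wf ∈ conditioning set.
{Wf} contains no descendant of Mj and blocks every backdoor path.
No other singleton works — e.g. {Sr} leaves P1 open — so {Wf} is the unique smallest valid adjustment set.

{Wf}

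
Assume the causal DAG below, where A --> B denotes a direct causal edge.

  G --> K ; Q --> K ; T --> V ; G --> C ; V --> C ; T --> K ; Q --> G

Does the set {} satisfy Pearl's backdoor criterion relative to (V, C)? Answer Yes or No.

Backdoor paths from V to C (paths whose first edge points into V):
  P1: V <- T -> K <- Q -> G -> C
  P2: V <- T -> K <- G -> C
Condition 1 (no descendant of V in the set): holds — descendants of V are {C}; none are in {}.
Condition 2 (every backdoor path blocked by {}):
  P1: blocked at collider K (neither it nor any descendant is in the conditioning set).
  P2: blocked at collider K (neither it nor any descendant is in the conditioning set).
{} satisfies the backdoor criterion.

Yes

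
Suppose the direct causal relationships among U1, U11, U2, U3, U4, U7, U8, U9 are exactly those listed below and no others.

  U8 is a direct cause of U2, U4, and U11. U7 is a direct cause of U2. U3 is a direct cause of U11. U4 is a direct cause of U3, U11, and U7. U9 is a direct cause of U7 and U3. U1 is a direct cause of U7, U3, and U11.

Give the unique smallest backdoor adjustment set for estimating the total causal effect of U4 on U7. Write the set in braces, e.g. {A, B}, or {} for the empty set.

Variables eligible for adjustment (non-descendants of U4, excluding U4 and U7): {U1, U8, U9}.
Backdoor paths from U4 to U7:
  P1: U4 <- U8 -> U11 <- U1 -> U3 <- U9 -> U7
  P2: U4 <- U8 -> U11 <- U1 -> U7
  P3: U4 <- U8 -> U11 <- U3 <- U9 -> U7
  P4: U4 <- U8 -> U11 <- U3 <- U1 -> U7
  P5: U4 <- U8 -> U2 <- U7
Each backdoor path contains an unconditioned collider, so every path is already blocked with the empty conditioning set:
  P1: blocked at collider U11 (neither it nor any descendant is in the conditioning set).
  P2: blocked at collider U11 (neither it nor any descendant is in the conditioning set).
  P3: blocked at collider U11 (neither it nor any descendant is in the conditioning set).
  P4: blocked at collider U11 (neither it nor any descendant is in the conditioning set).
  P5: blocked at collider U2 (neither it nor any descendant is in the conditioning set).
The empty set is therefore the unique smallest valid set.

{}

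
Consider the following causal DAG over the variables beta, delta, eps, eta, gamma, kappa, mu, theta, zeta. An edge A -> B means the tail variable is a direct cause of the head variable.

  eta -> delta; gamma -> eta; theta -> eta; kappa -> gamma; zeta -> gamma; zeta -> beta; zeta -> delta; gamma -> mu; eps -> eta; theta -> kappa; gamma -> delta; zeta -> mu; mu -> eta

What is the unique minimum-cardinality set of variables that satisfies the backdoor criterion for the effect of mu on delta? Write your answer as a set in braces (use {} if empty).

{gamma, zeta}

Variables eligible for adjustment (non-descendants of mu, excluding mu and delta): {beta, eps, gamma, kappa, theta, zeta}.
Backdoor paths from mu to delta:
  P1: mu <- zeta -> gamma <- kappa <- theta -> eta -> delta
  P2: mu <- zeta -> gamma -> eta -> delta
  P3: mu <- zeta -> gamma -> delta
  P4: mu <- zeta -> delta
  P5: mu <- gamma <- zeta -> delta
  P6: mu <- gamma <- kappa <- theta -> eta -> delta
  P7: mu <- gamma -> eta -> delta
  P8: mu <- gamma -> delta
The empty set is not sufficient: P2 (mu <- zeta -> gamma -> eta -> delta) has no collider blocking it and no conditioned non-collider, so it is open.
Try {gamma, zeta}:
  P1: blocked at fork node zeta ∈ conditioning set.
  P2: blocked at fork node zeta ∈ conditioning set.
  P3: blocked at fork node zeta ∈ conditioning set.
  P4: blocked at fork node zeta ∈ conditioning set.
  P5: blocked at chain node gamma ∈ conditioning set.
  P6: blocked at chain node gamma ∈ conditioning set.
  P7: blocked at fork node gamma ∈ conditioning set.
  P8: blocked at fork node gamma ∈ conditioning set.
{gamma, zeta} contains no descendant of mu and blocks every backdoor path.
Every element of {gamma, zeta} is needed (dropping gamma leaves P6 open; dropping zeta leaves P1 open), so no proper subset is valid.
Among all size-2 subsets of the eligible variables, only {gamma, zeta} blocks every backdoor path, so it is the unique smallest valid adjustment set.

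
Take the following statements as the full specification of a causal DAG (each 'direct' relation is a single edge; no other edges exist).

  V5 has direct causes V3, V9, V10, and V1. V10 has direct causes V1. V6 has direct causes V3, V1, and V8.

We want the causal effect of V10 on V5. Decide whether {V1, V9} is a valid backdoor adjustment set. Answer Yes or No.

Backdoor paths from V10 to V5 (paths whose first edge points into V10):
  P1: V10 <- V1 -> V6 <- V3 -> V5
  P2: V10 <- V1 -> V5
Condition 1 (no descendant of V10 in the set): holds — descendants of V10 are {V5}; none are in {V1, V9}.
Condition 2 (every backdoor path blocked by {V1, V9}):
  P1: blocked at fork node V1 ∈ conditioning set.
  P2: blocked at fork node V1 ∈ conditioning set.
{V1, V9} satisfies the backdoor criterion.

Yes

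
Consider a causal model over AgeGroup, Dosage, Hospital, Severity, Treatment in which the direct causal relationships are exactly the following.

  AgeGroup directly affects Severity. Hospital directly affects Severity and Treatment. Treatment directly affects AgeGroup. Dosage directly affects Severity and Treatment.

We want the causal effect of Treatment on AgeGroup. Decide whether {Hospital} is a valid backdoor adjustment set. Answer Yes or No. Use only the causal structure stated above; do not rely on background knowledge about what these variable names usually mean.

Yes

Backdoor paths from Treatment to AgeGroup (paths whose first edge points into Treatment):
  P1: Treatment <- Dosage -> Severity <- AgeGroup
  P2: Treatment <- Hospital -> Severity <- AgeGroup
Condition 1 (no descendant of Treatment in the set): holds — descendants of Treatment are {AgeGroup, Severity}; none are in {Hospital}.
Condition 2 (every backdoor path blocked by {Hospital}):
  P1: blocked at collider Severity (neither it nor any descendant is in the conditioning set).
  P2: blocked at fork node Hospital ∈ conditioning set.
{Hospital} satisfies the backdoor criterion.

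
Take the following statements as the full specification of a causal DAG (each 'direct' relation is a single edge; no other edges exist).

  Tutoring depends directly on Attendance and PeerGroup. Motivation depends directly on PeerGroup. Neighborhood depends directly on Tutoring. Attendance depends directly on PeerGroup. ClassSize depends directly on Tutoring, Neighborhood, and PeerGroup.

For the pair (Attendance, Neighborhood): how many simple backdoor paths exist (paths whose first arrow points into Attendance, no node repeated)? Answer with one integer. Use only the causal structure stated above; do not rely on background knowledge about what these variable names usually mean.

A backdoor path from Attendance to Neighborhood is any simple undirected path whose first edge points into Attendance (i.e. leaves Attendance via a parent).
Parents of Attendance: {PeerGroup}.
Enumerating:
  P1: Attendance <- PeerGroup -> Tutoring -> Neighborhood
  P2: Attendance <- PeerGroup -> Tutoring -> ClassSize <- Neighborhood
  P3: Attendance <- PeerGroup -> ClassSize <- Tutoring -> Neighborhood
  P4: Attendance <- PeerGroup -> ClassSize <- Neighborhood
That exhausts the simple backdoor paths. Count: 4.

4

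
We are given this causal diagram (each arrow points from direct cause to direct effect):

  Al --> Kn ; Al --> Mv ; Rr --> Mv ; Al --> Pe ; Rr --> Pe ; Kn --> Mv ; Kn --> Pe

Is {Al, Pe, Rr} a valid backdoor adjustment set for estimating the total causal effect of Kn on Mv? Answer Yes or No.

No

Backdoor paths from Kn to Mv (paths whose first edge points into Kn):
  P1: Kn <- Al -> Mv
  P2: Kn <- Al -> Pe <- Rr -> Mv
Condition 1 (no descendant of Kn in the set): FAILS — Pe is a descendant of Kn.
Condition 2 (every backdoor path blocked by {Al, Pe, Rr}):
  P1: blocked at fork node Al ∈ conditioning set.
  P2: blocked at fork node Al ∈ conditioning set.
{Al, Pe, Rr} does not satisfy the backdoor criterion.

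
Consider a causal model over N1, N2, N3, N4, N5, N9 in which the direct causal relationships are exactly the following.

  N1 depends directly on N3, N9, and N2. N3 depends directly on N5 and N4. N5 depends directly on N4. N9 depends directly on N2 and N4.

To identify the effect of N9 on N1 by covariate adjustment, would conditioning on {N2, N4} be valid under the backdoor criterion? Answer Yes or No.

Yes

Backdoor paths from N9 to N1 (paths whose first edge points into N9):
  P1: N9 <- N2 -> N1
  P2: N9 <- N4 -> N5 -> N3 -> N1
  P3: N9 <- N4 -> N3 -> N1
Condition 1 (no descendant of N9 in the set): holds — descendants of N9 are {N1}; none are in {N2, N4}.
Condition 2 (every backdoor path blocked by {N2, N4}):
  P1: blocked at fork node N2 ∈ conditioning set.
  P2: blocked at fork node N4 ∈ conditioning set.
  P3: blocked at fork node N4 ∈ conditioning set.
{N2, N4} satisfies the backdoor criterion.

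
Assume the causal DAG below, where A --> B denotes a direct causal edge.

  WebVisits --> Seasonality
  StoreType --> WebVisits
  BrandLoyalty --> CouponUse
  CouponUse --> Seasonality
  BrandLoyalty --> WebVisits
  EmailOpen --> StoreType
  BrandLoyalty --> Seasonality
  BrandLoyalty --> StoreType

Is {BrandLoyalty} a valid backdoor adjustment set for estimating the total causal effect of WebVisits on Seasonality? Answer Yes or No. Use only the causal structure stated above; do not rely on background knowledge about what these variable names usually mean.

Backdoor paths from WebVisits to Seasonality (paths whose first edge points into WebVisits):
  P1: WebVisits <- BrandLoyalty -> CouponUse -> Seasonality
  P2: WebVisits <- BrandLoyalty -> Seasonality
  P3: WebVisits <- StoreType <- BrandLoyalty -> CouponUse -> Seasonality
  P4: WebVisits <- StoreType <- BrandLoyalty -> Seasonality
Condition 1 (no descendant of WebVisits in the set): holds — descendants of WebVisits are {Seasonality}; none are in {BrandLoyalty}.
Condition 2 (every backdoor path blocked by {BrandLoyalty}):
  P1: blocked at fork node BrandLoyalty ∈ conditioning set.
  P2: blocked at fork node BrandLoyalty ∈ conditioning set.
  P3: blocked at fork node BrandLoyalty ∈ conditioning set.
  P4: blocked at fork node BrandLoyalty ∈ conditioning set.
{BrandLoyalty} satisfies the backdoor criterion.

Yes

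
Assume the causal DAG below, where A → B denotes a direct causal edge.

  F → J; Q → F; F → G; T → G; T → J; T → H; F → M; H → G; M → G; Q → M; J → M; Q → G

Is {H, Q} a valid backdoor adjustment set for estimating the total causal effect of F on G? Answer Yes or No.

Backdoor paths from F to G (paths whose first edge points into F):
  P1: F <- Q -> M <- J <- T -> H -> G
  P2: F <- Q -> M <- J <- T -> G
  P3: F <- Q -> M -> G
  P4: F <- Q -> G
Condition 1 (no descendant of F in the set): holds — descendants of F are {G, J, M}; none are in {H, Q}.
Condition 2 (every backdoor path blocked by {H, Q}):
  P1: blocked at fork node Q ∈ conditioning set.
  P2: blocked at fork node Q ∈ conditioning set.
  P3: blocked at fork node Q ∈ conditioning set.
  P4: blocked at fork node Q ∈ conditioning set.
{H, Q} satisfies the backdoor criterion.

Yes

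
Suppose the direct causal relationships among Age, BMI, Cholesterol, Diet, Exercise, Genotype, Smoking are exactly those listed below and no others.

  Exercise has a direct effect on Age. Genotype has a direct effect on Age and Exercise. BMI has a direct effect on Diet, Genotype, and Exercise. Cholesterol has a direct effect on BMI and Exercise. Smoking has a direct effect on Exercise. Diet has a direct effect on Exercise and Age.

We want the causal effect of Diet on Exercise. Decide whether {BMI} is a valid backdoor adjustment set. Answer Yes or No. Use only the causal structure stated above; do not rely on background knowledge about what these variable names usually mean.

Yes

Backdoor paths from Diet to Exercise (paths whose first edge points into Diet):
  P1: Diet <- BMI <- Cholesterol -> Exercise
  P2: Diet <- BMI -> Genotype -> Exercise
  P3: Diet <- BMI -> Genotype -> Age <- Exercise
  P4: Diet <- BMI -> Exercise
Condition 1 (no descendant of Diet in the set): holds — descendants of Diet are {Age, Exercise}; none are in {BMI}.
Condition 2 (every backdoor path blocked by {BMI}):
  P1: blocked at chain node BMI ∈ conditioning set.
  P2: blocked at fork node BMI ∈ conditioning set.
  P3: blocked at fork node BMI ∈ conditioning set.
  P4: blocked at fork node BMI ∈ conditioning set.
{BMI} satisfies the backdoor criterion.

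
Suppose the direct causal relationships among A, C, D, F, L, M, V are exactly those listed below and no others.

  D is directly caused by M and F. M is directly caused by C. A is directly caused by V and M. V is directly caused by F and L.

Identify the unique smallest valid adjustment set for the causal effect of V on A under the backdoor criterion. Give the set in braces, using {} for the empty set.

{}

Variables eligible for adjustment (non-descendants of V, excluding V and A): {C, D, F, L, M}.
Backdoor paths from V to A:
  P1: V <- F -> D <- M -> A
Each backdoor path contains an unconditioned collider, so every path is already blocked with the empty conditioning set:
  P1: blocked at collider D (neither it nor any descendant is in the conditioning set).
The empty set is therefore the unique smallest valid set.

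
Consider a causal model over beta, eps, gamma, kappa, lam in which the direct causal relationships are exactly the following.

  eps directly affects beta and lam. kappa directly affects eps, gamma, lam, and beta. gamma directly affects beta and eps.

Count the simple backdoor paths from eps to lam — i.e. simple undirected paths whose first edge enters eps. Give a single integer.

3

A backdoor path from eps to lam is any simple undirected path whose first edge points into eps (i.e. leaves eps via a parent).
Parents of eps: {gamma, kappa}.
Enumerating:
  P1: eps <- kappa -> lam
  P2: eps <- gamma <- kappa -> lam
  P3: eps <- gamma -> beta <- kappa -> lam
That exhausts the simple backdoor paths. Count: 3.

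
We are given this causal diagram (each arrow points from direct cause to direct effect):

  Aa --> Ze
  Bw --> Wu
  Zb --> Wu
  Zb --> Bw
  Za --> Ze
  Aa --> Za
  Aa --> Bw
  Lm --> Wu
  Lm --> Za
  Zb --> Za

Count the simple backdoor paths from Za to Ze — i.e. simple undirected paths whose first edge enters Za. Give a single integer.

A backdoor path from Za to Ze is any simple undirected path whose first edge points into Za (i.e. leaves Za via a parent).
Parents of Za: {Aa, Lm, Zb}.
Enumerating:
  P1: Za <- Aa -> Ze
  P2: Za <- Zb -> Bw <- Aa -> Ze
  P3: Za <- Zb -> Wu <- Bw <- Aa -> Ze
  P4: Za <- Lm -> Wu <- Zb -> Bw <- Aa -> Ze
  P5: Za <- Lm -> Wu <- Bw <- Aa -> Ze
That exhausts the simple backdoor paths. Count: 5.

5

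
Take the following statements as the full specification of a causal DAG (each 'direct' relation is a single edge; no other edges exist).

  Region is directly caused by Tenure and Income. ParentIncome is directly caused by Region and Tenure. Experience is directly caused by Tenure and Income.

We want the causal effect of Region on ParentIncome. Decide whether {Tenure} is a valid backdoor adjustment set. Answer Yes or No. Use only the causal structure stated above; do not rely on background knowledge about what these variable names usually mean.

Backdoor paths from Region to ParentIncome (paths whose first edge points into Region):
  P1: Region <- Income -> Experience <- Tenure -> ParentIncome
  P2: Region <- Tenure -> ParentIncome
Condition 1 (no descendant of Region in the set): holds — descendants of Region are {ParentIncome}; none are in {Tenure}.
Condition 2 (every backdoor path blocked by {Tenure}):
  P1: blocked at collider Experience (neither it nor any descendant is in the conditioning set).
  P2: blocked at fork node Tenure ∈ conditioning set.
{Tenure} satisfies the backdoor criterion.

Yes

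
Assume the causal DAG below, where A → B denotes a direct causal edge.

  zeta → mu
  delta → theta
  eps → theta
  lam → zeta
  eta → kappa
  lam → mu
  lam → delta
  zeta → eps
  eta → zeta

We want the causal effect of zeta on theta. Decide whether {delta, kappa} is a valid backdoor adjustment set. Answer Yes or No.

Backdoor paths from zeta to theta (paths whose first edge points into zeta):
  P1: zeta <- lam -> delta -> theta
Condition 1 (no descendant of zeta in the set): holds — descendants of zeta are {eps, mu, theta}; none are in {delta, kappa}.
Condition 2 (every backdoor path blocked by {delta, kappa}):
  P1: blocked at chain node delta ∈ conditioning set.
{delta, kappa} satisfies the backdoor criterion.

Yes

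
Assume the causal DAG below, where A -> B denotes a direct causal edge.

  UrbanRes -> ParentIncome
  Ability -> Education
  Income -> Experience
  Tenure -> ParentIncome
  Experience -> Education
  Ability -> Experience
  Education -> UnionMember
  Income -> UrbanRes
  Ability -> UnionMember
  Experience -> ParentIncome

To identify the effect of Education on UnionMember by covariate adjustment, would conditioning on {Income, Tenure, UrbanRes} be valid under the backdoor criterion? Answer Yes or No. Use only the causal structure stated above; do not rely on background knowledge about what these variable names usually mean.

No

Backdoor paths from Education to UnionMember (paths whose first edge points into Education):
  P1: Education <- Ability -> UnionMember
  P2: Education <- Experience <- Ability -> UnionMember
Condition 1 (no descendant of Education in the set): holds — descendants of Education are {UnionMember}; none are in {Income, Tenure, UrbanRes}.
Condition 2 (every backdoor path blocked by {Income, Tenure, UrbanRes}):
  P1: open — no interior node is in the conditioning set.
  P2: open — no interior node is in the conditioning set.
{Income, Tenure, UrbanRes} does not satisfy the backdoor criterion.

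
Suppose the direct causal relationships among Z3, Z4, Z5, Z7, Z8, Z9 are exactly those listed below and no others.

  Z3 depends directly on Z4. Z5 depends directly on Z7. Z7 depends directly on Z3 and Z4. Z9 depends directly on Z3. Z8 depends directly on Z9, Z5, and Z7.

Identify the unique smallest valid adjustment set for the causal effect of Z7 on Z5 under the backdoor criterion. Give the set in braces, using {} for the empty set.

Variables eligible for adjustment (non-descendants of Z7, excluding Z7 and Z5): {Z3, Z4, Z9}.
Backdoor paths from Z7 to Z5:
  P1: Z7 <- Z4 -> Z3 -> Z9 -> Z8 <- Z5
  P2: Z7 <- Z3 -> Z9 -> Z8 <- Z5
Each backdoor path contains an unconditioned collider, so every path is already blocked with the empty conditioning set:
  P1: blocked at collider Z8 (neither it nor any descendant is in the conditioning set).
  P2: blocked at collider Z8 (neither it nor any descendant is in the conditioning set).
The empty set is therefore the unique smallest valid set.

{}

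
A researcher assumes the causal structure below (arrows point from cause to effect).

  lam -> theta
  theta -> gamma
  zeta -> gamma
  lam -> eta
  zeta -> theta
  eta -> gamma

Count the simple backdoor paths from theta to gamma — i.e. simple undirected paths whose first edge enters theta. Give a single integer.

2

A backdoor path from theta to gamma is any simple undirected path whose first edge points into theta (i.e. leaves theta via a parent).
Parents of theta: {lam, zeta}.
Enumerating:
  P1: theta <- lam -> eta -> gamma
  P2: theta <- zeta -> gamma
That exhausts the simple backdoor paths. Count: 2.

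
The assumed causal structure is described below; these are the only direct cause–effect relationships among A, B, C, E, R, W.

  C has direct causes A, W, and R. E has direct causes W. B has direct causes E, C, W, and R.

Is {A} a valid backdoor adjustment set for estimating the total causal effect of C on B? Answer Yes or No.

No

Backdoor paths from C to B (paths whose first edge points into C):
  P1: C <- R -> B
  P2: C <- W -> E -> B
  P3: C <- W -> B
Condition 1 (no descendant of C in the set): holds — descendants of C are {B}; none are in {A}.
Condition 2 (every backdoor path blocked by {A}):
  P1: open — no interior node is in the conditioning set.
  P2: open — no interior node is in the conditioning set.
  P3: open — no interior node is in the conditioning set.
{A} does not satisfy the backdoor criterion.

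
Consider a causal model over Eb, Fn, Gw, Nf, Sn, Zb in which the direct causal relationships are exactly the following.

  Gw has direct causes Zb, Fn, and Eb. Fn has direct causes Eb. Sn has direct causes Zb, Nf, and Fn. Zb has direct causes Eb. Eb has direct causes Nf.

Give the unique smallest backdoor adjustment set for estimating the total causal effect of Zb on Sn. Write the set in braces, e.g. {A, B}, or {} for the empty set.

Variables eligible for adjustment (non-descendants of Zb, excluding Zb and Sn): {Eb, Fn, Nf}.
Backdoor paths from Zb to Sn:
  P1: Zb <- Eb <- Nf -> Sn
  P2: Zb <- Eb -> Fn -> Sn
  P3: Zb <- Eb -> Gw <- Fn -> Sn
The empty set is not sufficient: P1 (Zb <- Eb <- Nf -> Sn) has no collider blocking it and no conditioned non-collider, so it is open.
Try {Eb}:
  P1: blocked at chain node Eb ∈ conditioning set.
  P2: blocked at fork node Eb ∈ conditioning set.
  P3: blocked at fork node Eb ∈ conditioning set.
{Eb} contains no descendant of Zb and blocks every backdoor path.
No other singleton works — e.g. {Nf} leaves P2 open — so {Eb} is the unique smallest valid adjustment set.

{Eb}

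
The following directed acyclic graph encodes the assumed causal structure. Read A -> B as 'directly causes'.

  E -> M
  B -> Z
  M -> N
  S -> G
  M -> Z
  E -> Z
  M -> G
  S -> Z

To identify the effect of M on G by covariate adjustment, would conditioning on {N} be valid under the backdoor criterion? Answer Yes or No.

Backdoor paths from M to G (paths whose first edge points into M):
  P1: M <- E -> Z <- S -> G
Condition 1 (no descendant of M in the set): FAILS — N is a descendant of M.
Condition 2 (every backdoor path blocked by {N}):
  P1: blocked at collider Z (neither it nor any descendant is in the conditioning set).
{N} does not satisfy the backdoor criterion.

No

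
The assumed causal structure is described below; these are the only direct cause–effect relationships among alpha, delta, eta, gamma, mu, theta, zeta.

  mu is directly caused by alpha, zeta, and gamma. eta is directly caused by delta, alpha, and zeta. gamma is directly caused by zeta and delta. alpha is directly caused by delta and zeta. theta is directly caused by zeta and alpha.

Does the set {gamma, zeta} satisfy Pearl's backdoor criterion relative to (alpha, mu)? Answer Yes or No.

Backdoor paths from alpha to mu (paths whose first edge points into alpha):
  P1: alpha <- delta -> gamma <- zeta -> mu
  P2: alpha <- delta -> gamma -> mu
  P3: alpha <- delta -> eta <- zeta -> gamma -> mu
  P4: alpha <- delta -> eta <- zeta -> mu
  P5: alpha <- zeta -> gamma -> mu
  P6: alpha <- zeta -> mu
  P7: alpha <- zeta -> eta <- delta -> gamma -> mu
Condition 1 (no descendant of alpha in the set): holds — descendants of alpha are {eta, mu, theta}; none are in {gamma, zeta}.
Condition 2 (every backdoor path blocked by {gamma, zeta}):
  P1: blocked at fork node zeta ∈ conditioning set.
  P2: blocked at chain node gamma ∈ conditioning set.
  P3: blocked at collider eta (neither it nor any descendant is in the conditioning set).
  P4: blocked at collider eta (neither it nor any descendant is in the conditioning set).
  P5: blocked at fork node zeta ∈ conditioning set.
  P6: blocked at fork node zeta ∈ conditioning set.
  P7: blocked at fork node zeta ∈ conditioning set.
{gamma, zeta} satisfies the backdoor criterion.

Yes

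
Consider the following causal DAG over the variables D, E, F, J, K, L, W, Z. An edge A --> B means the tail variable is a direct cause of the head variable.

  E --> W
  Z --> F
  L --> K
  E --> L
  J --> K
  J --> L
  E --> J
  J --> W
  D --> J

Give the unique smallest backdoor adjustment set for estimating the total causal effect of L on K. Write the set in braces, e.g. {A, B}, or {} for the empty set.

{J}

Variables eligible for adjustment (non-descendants of L, excluding L and K): {D, E, F, J, W, Z}.
Backdoor paths from L to K:
  P1: L <- E -> J -> K
  P2: L <- E -> W <- J -> K
  P3: L <- J -> K
The empty set is not sufficient: P1 (L <- E -> J -> K) has no collider blocking it and no conditioned non-collider, so it is open.
Try {J}:
  P1: blocked at chain node J ∈ conditioning set.
  P2: blocked at collider W (neither it nor any descendant is in the conditioning set).
  P3: blocked at fork node J ∈ conditioning set.
{J} contains no descendant of L and blocks every backdoor path.
No other singleton works — e.g. {E} leaves P3 open — so {J} is the unique smallest valid adjustment set.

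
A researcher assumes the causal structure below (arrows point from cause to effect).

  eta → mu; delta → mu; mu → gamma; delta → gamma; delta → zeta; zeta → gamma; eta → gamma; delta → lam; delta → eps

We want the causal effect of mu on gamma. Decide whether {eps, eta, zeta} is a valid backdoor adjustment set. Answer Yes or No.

Backdoor paths from mu to gamma (paths whose first edge points into mu):
  P1: mu <- eta -> gamma
  P2: mu <- delta -> zeta -> gamma
  P3: mu <- delta -> gamma
Condition 1 (no descendant of mu in the set): holds — descendants of mu are {gamma}; none are in {eps, eta, zeta}.
Condition 2 (every backdoor path blocked by {eps, eta, zeta}):
  P1: blocked at fork node eta ∈ conditioning set.
  P2: blocked at chain node zeta ∈ conditioning set.
  P3: open — no interior node is in the conditioning set.
{eps, eta, zeta} does not satisfy the backdoor criterion.

No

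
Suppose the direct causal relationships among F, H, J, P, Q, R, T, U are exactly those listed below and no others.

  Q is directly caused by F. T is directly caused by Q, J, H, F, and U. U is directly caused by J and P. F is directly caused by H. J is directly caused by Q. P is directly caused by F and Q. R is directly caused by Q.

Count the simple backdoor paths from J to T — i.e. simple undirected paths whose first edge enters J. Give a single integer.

7

A backdoor path from J to T is any simple undirected path whose first edge points into J (i.e. leaves J via a parent).
Parents of J: {Q}.
Enumerating:
  P1: J <- Q <- F <- H -> T
  P2: J <- Q <- F -> P -> U -> T
  P3: J <- Q <- F -> T
  P4: J <- Q -> P <- F <- H -> T
  P5: J <- Q -> P <- F -> T
  P6: J <- Q -> P -> U -> T
  P7: J <- Q -> T
That exhausts the simple backdoor paths. Count: 7.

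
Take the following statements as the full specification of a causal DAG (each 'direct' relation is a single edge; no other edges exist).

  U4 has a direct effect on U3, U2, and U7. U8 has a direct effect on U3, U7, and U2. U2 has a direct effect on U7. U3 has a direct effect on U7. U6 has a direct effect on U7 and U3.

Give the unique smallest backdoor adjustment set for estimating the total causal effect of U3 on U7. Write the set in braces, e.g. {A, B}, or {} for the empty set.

Variables eligible for adjustment (non-descendants of U3, excluding U3 and U7): {U2, U4, U6, U8}.
Backdoor paths from U3 to U7:
  P1: U3 <- U4 -> U2 <- U8 -> U7
  P2: U3 <- U4 -> U2 -> U7
  P3: U3 <- U4 -> U7
  P4: U3 <- U6 -> U7
  P5: U3 <- U8 -> U2 <- U4 -> U7
  P6: U3 <- U8 -> U2 -> U7
  P7: U3 <- U8 -> U7
The empty set is not sufficient: P2 (U3 <- U4 -> U2 -> U7) has no collider blocking it and no conditioned non-collider, so it is open.
Try {U4, U6, U8}:
  P1: blocked at fork node U4 ∈ conditioning set.
  P2: blocked at fork node U4 ∈ conditioning set.
  P3: blocked at fork node U4 ∈ conditioning set.
  P4: blocked at fork node U6 ∈ conditioning set.
  P5: blocked at fork node U8 ∈ conditioning set.
  P6: blocked at fork node U8 ∈ conditioning set.
  P7: blocked at fork node U8 ∈ conditioning set.
{U4, U6, U8} contains no descendant of U3 and blocks every backdoor path.
Every element of {U4, U6, U8} is needed (dropping U4 leaves P2 open; dropping U6 leaves P4 open; dropping U8 leaves P6 open), so no proper subset is valid.
Among all size-3 subsets of the eligible variables, only {U4, U6, U8} blocks every backdoor path, so it is the unique smallest valid adjustment set.

{U4, U6, U8}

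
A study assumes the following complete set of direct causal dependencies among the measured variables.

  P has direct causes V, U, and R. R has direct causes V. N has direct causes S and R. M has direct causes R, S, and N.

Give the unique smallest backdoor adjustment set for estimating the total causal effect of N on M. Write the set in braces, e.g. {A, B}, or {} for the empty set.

{R, S}

Variables eligible for adjustment (non-descendants of N, excluding N and M): {P, R, S, U, V}.
Backdoor paths from N to M:
  P1: N <- S -> M
  P2: N <- R -> M
The empty set is not sufficient: P1 (N <- S -> M) has no collider blocking it and no conditioned non-collider, so it is open.
Try {R, S}:
  P1: blocked at fork node S ∈ conditioning set.
  P2: blocked at fork node R ∈ conditioning set.
{R, S} contains no descendant of N and blocks every backdoor path.
Every element of {R, S} is needed (dropping R leaves P2 open; dropping S leaves P1 open), so no proper subset is valid.
Among all size-2 subsets of the eligible variables, only {R, S} blocks every backdoor path, so it is the unique smallest valid adjustment set.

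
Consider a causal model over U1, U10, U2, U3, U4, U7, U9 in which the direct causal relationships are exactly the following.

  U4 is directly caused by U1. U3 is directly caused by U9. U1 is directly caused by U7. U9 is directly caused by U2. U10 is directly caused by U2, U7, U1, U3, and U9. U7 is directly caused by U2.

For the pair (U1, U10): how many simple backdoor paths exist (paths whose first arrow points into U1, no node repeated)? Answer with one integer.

A backdoor path from U1 to U10 is any simple undirected path whose first edge points into U1 (i.e. leaves U1 via a parent).
Parents of U1: {U7}.
Enumerating:
  P1: U1 <- U7 <- U2 -> U9 -> U3 -> U10
  P2: U1 <- U7 <- U2 -> U9 -> U10
  P3: U1 <- U7 <- U2 -> U10
  P4: U1 <- U7 -> U10
That exhausts the simple backdoor paths. Count: 4.

4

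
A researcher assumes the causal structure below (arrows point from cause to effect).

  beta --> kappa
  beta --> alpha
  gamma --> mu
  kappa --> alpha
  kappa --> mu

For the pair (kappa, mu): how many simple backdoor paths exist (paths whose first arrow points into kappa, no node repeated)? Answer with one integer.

0

A backdoor path from kappa to mu is any simple undirected path whose first edge points into kappa (i.e. leaves kappa via a parent).
Parents of kappa: {beta}.
No simple path from any parent of kappa reaches mu without revisiting kappa, so there are no backdoor paths.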